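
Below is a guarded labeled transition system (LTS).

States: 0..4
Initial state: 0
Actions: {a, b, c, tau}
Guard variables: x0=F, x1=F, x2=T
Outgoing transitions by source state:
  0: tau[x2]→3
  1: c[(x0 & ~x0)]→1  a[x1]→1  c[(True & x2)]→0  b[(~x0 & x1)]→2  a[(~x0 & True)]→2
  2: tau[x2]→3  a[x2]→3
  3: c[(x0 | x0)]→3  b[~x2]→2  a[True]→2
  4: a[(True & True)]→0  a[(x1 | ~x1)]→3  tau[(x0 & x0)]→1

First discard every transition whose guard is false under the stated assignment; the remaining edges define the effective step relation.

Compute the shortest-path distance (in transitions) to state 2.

Answer: 2

Analysis:
BFS to 2:
  depth 0: {0}
  depth 1: {3}
  depth 2: {2}
2 enters at depth 2; path tau·a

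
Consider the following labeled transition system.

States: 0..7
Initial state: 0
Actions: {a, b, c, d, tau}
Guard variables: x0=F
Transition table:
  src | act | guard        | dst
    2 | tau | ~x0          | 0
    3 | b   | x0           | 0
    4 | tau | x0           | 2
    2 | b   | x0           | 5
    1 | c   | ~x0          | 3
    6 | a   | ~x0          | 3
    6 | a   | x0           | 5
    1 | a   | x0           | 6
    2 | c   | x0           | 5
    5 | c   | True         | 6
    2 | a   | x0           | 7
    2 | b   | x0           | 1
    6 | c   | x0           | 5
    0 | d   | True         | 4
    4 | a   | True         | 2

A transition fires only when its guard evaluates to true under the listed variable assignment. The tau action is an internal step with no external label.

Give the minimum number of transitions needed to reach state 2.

BFS to 2:
  L0 = {0}
  L1 = {4}
  L2 = {2}
depth(2)=2, e.g. d·a

Answer: 2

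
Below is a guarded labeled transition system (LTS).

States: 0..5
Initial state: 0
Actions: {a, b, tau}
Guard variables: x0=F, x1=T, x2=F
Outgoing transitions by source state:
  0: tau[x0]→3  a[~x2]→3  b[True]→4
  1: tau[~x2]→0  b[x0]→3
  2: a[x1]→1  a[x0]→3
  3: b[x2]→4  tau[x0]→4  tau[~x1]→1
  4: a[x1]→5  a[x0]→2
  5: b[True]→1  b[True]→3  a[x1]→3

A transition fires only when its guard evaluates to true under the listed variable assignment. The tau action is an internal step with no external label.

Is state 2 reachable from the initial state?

Guard filter leaves 8 enabled edge(s).
L0 = {0}
L1 = {3,4}  now seen {0,3,4}
L2 = {5}  now seen {0,3,4,5}
L3 = {1}  now seen {0,1,3,4,5}
R = {0,1,3,4,5}

Answer: UNREACHABLE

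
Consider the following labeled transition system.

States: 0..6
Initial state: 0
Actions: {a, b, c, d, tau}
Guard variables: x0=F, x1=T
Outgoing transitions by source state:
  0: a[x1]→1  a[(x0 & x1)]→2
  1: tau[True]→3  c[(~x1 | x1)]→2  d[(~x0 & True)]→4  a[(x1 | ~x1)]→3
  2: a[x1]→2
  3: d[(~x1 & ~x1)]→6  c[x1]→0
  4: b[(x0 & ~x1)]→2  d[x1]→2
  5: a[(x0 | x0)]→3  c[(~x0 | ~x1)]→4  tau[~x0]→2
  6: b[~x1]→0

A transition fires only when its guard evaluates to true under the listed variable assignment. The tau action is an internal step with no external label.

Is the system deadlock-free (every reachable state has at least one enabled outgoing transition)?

Answer: DEADLOCK-FREE

Analysis:
Reachable = {0,1,2,3,4}
  0: a→1  [deg 1]
  1: a→3  c→2  d→4  tau→3  [deg 4]
  2: a→2  [deg 1]
  3: c→0  [deg 1]
  4: d→2  [deg 1]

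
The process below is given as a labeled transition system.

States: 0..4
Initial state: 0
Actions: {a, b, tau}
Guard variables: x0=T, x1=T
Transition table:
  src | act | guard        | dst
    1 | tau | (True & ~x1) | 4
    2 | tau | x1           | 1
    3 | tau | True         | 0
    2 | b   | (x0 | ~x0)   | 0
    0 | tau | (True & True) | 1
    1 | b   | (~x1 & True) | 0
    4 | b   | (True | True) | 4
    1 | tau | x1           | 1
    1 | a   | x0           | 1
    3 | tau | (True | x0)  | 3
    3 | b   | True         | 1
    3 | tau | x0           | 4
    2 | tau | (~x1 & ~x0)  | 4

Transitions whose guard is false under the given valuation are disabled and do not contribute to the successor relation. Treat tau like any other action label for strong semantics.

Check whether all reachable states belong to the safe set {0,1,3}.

Answer: INVARIANT HOLDS

Trace:
Inv-set: {0,1,3}
R = {0,1}
  0: ok
  1: ok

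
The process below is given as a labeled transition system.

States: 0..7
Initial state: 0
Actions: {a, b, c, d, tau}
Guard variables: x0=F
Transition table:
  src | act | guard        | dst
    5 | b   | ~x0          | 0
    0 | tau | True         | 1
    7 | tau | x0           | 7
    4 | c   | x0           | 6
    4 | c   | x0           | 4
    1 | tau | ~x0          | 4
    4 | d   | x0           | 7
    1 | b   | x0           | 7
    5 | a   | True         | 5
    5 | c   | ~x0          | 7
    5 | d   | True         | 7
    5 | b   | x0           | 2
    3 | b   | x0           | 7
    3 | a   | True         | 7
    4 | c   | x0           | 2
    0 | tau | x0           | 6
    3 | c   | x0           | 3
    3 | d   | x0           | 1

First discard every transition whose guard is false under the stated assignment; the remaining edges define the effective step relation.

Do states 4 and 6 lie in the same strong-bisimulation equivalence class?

Refine partition for ~:
  round 0: {{0,1,2,3,4,5,6,7}}
  round 1: {{0,1},{2,4,6,7},{3},{5}}
  round 2: {{0},{1},{2,4,6,7},{3},{5}}
5 equivalence class(es) (converged in 3)
[4]={2,4,6,7}  [6]={2,4,6,7}

Answer: BISIMILAR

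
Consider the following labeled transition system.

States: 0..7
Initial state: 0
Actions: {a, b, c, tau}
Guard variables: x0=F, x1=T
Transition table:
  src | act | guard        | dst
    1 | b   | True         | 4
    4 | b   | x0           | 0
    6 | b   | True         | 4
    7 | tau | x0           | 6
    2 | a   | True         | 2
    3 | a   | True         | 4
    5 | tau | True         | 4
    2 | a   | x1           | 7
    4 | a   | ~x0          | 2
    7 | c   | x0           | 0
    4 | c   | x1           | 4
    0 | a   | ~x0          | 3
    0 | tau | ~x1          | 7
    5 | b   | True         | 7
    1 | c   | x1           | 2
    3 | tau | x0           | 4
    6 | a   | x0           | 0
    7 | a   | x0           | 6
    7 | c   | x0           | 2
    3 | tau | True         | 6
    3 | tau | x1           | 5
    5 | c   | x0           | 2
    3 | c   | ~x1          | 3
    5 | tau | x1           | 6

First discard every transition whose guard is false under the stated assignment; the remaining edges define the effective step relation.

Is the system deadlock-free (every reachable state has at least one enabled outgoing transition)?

Reach set: {0,2,3,4,5,6,7}
  0: a→3  [1 out]
  2: a→2  a→7  [2 out]
  3: a→4  tau→5  tau→6  [3 out]
  4: a→2  c→4  [2 out]
  5: b→7  tau→4  tau→6  [3 out]
  6: b→4  [1 out]
  7: ∅  [STUCK]
Path to 7: a·tau·b

Answer: DEADLOCK at state 7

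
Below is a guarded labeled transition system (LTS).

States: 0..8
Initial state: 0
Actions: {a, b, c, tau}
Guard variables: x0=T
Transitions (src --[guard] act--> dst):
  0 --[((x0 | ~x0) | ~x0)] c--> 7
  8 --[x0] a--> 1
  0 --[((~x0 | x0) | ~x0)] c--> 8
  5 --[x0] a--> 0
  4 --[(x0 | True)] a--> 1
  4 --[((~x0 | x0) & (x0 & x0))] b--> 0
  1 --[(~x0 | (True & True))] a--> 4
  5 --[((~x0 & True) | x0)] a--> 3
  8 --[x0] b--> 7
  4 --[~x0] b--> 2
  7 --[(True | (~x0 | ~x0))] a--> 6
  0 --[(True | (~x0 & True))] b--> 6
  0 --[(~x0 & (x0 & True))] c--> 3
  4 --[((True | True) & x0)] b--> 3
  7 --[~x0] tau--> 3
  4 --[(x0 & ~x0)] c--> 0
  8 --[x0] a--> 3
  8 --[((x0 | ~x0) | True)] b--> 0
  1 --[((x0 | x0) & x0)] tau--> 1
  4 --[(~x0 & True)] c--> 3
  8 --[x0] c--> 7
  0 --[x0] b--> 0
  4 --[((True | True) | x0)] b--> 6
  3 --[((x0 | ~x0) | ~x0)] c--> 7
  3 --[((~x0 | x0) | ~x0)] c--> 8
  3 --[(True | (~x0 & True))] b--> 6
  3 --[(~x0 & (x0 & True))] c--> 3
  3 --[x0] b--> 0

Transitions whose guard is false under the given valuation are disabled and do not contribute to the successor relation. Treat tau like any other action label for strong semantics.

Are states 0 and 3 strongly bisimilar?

Answer: BISIMILAR

Trace:
Bisimulation quotient by refinement:
  round 0: {{0,1,2,3,4,5,6,7,8}}
  round 1: {{0,3},{1},{2,6},{4},{5,7},{8}}
  round 2: {{0,3},{1},{2,6},{4},{5},{7},{8}}
Fixed point at round 3; 7 class(es).
class of 0: {0,3}; class of 3: {0,3}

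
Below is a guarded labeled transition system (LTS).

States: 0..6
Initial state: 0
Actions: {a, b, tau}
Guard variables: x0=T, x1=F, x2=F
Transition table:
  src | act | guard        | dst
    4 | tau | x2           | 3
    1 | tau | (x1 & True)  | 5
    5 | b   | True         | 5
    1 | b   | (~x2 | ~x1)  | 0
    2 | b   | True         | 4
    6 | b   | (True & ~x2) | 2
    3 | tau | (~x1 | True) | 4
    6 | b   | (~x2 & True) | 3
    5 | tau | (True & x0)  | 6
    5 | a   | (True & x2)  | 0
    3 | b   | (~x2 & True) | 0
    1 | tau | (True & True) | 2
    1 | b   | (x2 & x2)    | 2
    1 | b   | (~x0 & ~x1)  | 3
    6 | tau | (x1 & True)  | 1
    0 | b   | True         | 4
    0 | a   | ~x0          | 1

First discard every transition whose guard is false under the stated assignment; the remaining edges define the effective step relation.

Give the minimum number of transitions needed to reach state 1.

Breadth-first toward 1:
  depth 0: {0}
  depth 1: {4}
1 never appears.

Answer: UNREACHABLE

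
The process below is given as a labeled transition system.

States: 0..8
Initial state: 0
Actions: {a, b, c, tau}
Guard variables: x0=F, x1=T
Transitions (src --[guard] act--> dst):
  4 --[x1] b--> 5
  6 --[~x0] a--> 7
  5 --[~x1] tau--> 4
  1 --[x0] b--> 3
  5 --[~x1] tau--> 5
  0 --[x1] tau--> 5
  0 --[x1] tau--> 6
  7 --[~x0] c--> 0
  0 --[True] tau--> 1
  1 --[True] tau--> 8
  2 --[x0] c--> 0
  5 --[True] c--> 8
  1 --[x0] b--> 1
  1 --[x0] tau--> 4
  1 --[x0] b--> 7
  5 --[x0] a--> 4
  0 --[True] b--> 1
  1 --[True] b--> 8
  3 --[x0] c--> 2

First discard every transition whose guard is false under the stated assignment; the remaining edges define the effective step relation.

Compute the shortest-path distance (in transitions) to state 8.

Answer: 2

Working:
BFS to 8:
  depth 0: {0}
  depth 1: {1,5,6}
  depth 2: {7,8}
8 enters at depth 2; path b·b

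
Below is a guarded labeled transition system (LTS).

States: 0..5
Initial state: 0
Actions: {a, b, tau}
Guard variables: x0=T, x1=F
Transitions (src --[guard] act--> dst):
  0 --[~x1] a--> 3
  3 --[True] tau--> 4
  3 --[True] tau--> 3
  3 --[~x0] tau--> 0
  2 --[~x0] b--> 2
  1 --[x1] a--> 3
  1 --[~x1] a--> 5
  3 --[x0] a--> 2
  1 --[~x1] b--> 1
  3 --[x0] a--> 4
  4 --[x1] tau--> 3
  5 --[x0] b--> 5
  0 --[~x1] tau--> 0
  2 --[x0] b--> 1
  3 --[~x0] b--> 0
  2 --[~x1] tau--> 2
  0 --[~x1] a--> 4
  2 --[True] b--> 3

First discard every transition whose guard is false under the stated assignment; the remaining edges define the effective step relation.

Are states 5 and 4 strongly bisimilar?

Refine partition for ~:
  round 0: {{0,1,2,3,4,5}}
  round 1: {{0,3},{1},{2},{4},{5}}
  round 2: {{0},{1},{2},{3},{4},{5}}
Fixed point at round 3; 6 class(es).
class of 5: {5}; class of 4: {4}

Answer: NOT BISIMILAR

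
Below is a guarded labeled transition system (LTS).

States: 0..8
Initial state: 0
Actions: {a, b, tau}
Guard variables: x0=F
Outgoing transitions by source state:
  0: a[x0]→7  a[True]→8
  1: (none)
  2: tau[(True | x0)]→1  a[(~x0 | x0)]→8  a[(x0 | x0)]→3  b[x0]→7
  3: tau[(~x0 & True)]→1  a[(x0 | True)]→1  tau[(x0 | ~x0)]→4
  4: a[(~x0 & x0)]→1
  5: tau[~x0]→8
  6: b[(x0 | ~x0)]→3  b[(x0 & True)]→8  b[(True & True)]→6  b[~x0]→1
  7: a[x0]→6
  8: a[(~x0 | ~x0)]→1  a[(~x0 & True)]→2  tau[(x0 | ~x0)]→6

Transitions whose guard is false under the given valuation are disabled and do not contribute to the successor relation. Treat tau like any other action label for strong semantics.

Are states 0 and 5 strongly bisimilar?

Answer: NOT BISIMILAR

Working:
Bisimulation quotient by refinement:
  π0 = {{0,1,2,3,4,5,6,7,8}}
  π1 = {{0},{1,4,7},{2,3,8},{5},{6}}
  π2 = {{0},{1,4,7},{2},{3},{5},{6},{8}}
Fixed point at round 3; 7 class(es).
class of 0: {0}; class of 5: {5}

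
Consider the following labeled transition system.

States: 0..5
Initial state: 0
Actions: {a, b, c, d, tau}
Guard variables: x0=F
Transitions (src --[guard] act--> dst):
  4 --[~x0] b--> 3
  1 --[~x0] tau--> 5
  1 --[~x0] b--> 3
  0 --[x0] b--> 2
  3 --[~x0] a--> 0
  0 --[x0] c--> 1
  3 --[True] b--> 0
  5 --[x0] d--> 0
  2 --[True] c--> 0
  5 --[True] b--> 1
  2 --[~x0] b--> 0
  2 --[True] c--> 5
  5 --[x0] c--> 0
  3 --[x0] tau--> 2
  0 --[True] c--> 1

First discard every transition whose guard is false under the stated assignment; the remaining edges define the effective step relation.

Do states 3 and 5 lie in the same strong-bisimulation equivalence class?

Answer: NOT BISIMILAR

Working:
Bisimulation quotient by refinement:
  π0 = {{0,1,2,3,4,5}}
  π1 = {{0},{1},{2},{3},{4,5}}
  π2 = {{0},{1},{2},{3},{4},{5}}
6 equivalence class(es) (converged in 3)
[3]={3}  [5]={5}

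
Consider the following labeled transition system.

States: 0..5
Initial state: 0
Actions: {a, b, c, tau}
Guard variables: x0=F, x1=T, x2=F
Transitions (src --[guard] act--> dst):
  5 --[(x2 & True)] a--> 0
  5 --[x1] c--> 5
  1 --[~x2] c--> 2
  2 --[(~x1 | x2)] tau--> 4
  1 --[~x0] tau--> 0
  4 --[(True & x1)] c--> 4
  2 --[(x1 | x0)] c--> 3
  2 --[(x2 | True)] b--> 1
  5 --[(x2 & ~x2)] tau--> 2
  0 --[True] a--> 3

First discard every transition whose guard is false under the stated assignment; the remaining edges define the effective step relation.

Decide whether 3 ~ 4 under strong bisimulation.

Answer: NOT BISIMILAR

Working:
Refine partition for ~:
  P[0] = {{0,1,2,3,4,5}}
  P[1] = {{0},{1},{2},{3},{4,5}}
stable after 2 split(s): 5 block(s)
3∈{3}, 4∈{4,5}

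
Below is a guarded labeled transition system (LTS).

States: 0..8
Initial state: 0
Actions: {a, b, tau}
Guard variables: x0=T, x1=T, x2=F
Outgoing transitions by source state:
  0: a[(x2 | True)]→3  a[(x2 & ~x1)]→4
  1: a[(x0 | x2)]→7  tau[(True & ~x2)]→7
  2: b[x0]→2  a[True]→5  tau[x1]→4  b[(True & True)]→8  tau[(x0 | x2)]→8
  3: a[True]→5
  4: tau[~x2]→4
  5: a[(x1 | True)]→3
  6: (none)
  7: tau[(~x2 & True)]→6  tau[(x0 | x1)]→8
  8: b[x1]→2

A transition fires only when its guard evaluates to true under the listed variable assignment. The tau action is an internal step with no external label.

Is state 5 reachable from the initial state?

Answer: REACHABLE

Trace:
Guard filter leaves 14 enabled edge(s).
depth 0: {0}
depth 1: {3}  total {0,3}
depth 2: {5}  total {0,3,5}
R = {0,3,5}
Path to 5: a·a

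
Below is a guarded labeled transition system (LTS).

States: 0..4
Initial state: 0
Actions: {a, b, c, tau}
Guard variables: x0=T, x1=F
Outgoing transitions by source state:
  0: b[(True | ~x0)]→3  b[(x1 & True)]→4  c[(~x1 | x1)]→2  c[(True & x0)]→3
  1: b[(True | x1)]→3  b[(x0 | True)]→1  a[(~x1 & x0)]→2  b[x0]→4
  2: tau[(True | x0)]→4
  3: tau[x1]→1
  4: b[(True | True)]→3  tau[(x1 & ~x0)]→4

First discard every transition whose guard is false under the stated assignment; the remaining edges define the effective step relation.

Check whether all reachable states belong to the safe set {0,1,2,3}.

Answer: INVARIANT VIOLATED at state 4

Analysis:
Allowed set {0,1,2,3}
R = {0,2,3,4}
  0: ✓
  2: ✓
  3: ✓
  4: ✗ unsafe
counterexample path to 4: c·tau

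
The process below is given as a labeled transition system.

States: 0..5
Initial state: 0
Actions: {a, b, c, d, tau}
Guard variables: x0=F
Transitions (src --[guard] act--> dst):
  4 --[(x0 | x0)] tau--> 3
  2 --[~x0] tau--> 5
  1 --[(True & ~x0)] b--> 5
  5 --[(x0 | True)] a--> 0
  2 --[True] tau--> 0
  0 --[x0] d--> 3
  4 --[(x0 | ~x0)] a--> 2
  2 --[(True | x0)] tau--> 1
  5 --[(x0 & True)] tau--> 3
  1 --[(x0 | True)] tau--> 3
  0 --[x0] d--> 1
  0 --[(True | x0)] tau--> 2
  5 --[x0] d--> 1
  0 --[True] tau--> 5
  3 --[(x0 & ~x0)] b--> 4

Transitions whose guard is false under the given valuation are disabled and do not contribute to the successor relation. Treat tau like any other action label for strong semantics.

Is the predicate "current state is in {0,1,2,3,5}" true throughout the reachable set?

Answer: INVARIANT HOLDS

Analysis:
Safe = {0,1,2,3,5}
Reach set: {0,1,2,3,5}
  0: safe
  1: safe
  2: safe
  3: safe
  5: safe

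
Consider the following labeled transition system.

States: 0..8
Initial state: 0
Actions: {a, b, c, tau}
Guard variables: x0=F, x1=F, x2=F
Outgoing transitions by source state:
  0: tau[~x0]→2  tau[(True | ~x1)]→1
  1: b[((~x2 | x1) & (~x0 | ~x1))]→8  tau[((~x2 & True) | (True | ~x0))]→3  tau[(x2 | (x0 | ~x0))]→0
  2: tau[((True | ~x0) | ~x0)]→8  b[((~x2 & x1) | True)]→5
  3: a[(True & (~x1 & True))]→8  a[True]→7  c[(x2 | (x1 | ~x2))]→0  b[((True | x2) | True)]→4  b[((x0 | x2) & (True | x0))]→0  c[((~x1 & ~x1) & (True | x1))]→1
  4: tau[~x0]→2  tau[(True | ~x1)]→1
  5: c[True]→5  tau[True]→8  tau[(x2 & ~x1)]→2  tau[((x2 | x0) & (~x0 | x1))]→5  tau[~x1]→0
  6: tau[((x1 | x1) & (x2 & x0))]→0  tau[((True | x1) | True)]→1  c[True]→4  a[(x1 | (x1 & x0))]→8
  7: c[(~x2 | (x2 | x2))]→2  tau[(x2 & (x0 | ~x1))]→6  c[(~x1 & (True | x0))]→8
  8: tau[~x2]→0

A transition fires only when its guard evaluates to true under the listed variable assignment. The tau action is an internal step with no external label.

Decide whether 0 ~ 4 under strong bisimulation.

Answer: BISIMILAR

Working:
Compute ~ classes (split until stable):
  round 0: {{0,1,2,3,4,5,6,7,8}}
  round 1: {{0,4,8},{1,2},{3},{5,6},{7}}
  round 2: {{0,4},{1},{2},{3},{5},{6},{7},{8}}
8 equivalence class(es) (converged in 3)
class of 0: {0,4}; class of 4: {0,4}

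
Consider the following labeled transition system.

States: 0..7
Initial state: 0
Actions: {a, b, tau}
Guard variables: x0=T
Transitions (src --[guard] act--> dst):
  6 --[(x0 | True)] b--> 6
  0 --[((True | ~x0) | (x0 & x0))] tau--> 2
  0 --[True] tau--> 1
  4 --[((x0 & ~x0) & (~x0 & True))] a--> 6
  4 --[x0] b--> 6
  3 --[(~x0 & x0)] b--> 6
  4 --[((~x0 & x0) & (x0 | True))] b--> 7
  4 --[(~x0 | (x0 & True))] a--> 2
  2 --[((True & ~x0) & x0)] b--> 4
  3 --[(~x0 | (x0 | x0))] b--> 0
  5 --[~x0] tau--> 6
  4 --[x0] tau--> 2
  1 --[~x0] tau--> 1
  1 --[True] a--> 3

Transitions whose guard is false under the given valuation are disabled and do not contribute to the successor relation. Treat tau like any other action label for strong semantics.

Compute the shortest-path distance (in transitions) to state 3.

BFS to 3:
  L0 = {0}
  L1 = {1,2}
  L2 = {3}
3 enters at depth 2; path tau·a

Answer: 2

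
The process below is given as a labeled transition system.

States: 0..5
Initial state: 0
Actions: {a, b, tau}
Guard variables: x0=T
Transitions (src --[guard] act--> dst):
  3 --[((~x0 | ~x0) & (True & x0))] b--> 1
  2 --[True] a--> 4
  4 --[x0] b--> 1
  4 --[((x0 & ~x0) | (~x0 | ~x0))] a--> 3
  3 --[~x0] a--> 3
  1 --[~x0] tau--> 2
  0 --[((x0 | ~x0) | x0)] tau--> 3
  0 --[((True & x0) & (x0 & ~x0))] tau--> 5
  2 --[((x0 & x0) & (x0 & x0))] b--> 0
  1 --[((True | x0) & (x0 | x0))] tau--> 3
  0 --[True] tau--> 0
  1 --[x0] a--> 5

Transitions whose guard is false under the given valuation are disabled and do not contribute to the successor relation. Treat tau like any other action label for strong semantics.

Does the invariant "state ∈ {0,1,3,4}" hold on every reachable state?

Answer: INVARIANT HOLDS

Analysis:
Safe = {0,1,3,4}
Reach set: {0,3}
  0: ✓
  3: ✓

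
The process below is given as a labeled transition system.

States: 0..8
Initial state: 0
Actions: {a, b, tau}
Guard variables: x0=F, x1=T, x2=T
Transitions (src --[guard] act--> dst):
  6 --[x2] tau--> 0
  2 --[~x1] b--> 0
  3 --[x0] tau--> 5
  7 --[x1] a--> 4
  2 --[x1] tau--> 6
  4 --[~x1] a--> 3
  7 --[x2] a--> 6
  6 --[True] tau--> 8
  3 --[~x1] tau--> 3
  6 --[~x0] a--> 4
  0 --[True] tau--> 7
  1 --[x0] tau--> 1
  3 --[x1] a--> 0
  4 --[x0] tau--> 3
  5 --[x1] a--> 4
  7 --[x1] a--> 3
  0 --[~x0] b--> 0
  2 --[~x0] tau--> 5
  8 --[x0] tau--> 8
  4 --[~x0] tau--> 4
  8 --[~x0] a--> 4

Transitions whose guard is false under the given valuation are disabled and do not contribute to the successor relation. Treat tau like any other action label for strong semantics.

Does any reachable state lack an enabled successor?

Answer: DEADLOCK-FREE

Analysis:
Reachable = {0,3,4,6,7,8}
  0: b→0  tau→7  [2 exit(s)]
  3: a→0  [1 exit(s)]
  4: tau→4  [1 exit(s)]
  6: a→4  tau→0  tau→8  [3 exit(s)]
  7: a→3  a→4  a→6  [3 exit(s)]
  8: a→4  [1 exit(s)]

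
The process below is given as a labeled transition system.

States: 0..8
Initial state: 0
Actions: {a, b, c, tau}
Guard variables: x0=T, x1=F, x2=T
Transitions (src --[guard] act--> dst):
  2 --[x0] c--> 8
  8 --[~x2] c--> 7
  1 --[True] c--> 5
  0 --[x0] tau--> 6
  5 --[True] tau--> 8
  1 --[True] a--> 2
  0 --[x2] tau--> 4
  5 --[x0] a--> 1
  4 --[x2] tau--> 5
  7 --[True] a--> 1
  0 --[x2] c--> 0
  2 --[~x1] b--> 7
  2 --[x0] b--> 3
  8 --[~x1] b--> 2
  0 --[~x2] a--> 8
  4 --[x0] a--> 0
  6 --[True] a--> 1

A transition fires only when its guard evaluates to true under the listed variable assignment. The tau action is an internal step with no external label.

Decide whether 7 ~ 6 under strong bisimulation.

Answer: BISIMILAR

Working:
Bisimulation quotient by refinement:
  P[0] = {{0,1,2,3,4,5,6,7,8}}
  P[1] = {{0},{1},{2},{3},{4,5},{6,7},{8}}
  P[2] = {{0},{1},{2},{3},{4},{5},{6,7},{8}}
8 equivalence class(es) (converged in 3)
class of 7: {6,7}; class of 6: {6,7}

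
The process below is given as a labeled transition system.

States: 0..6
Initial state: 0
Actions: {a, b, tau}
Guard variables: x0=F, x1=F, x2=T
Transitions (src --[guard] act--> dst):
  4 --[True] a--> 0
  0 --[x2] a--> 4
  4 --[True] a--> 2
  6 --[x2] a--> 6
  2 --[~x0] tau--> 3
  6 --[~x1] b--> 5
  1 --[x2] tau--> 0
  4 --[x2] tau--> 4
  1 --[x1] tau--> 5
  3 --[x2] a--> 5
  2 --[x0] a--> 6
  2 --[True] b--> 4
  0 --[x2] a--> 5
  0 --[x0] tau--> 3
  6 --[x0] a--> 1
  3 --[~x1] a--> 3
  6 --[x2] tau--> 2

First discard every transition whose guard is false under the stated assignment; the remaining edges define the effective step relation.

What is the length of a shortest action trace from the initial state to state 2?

Answer: 2

Analysis:
Layered search for 2:
  L0 = {0}
  L1 = {4,5}
  L2 = {2}
depth(2)=2, e.g. a·a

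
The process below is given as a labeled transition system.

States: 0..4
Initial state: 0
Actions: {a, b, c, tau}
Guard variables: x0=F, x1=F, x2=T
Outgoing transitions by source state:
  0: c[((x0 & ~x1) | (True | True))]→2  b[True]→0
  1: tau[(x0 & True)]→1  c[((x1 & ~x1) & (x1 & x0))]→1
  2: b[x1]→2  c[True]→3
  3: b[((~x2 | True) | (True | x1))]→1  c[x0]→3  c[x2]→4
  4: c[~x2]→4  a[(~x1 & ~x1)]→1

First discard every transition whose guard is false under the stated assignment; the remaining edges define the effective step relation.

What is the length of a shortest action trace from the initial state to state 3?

Layered search for 3:
  L0 = {0}
  L1 = {2}
  L2 = {3}
first hit 3 at d=2 via c·c

Answer: 2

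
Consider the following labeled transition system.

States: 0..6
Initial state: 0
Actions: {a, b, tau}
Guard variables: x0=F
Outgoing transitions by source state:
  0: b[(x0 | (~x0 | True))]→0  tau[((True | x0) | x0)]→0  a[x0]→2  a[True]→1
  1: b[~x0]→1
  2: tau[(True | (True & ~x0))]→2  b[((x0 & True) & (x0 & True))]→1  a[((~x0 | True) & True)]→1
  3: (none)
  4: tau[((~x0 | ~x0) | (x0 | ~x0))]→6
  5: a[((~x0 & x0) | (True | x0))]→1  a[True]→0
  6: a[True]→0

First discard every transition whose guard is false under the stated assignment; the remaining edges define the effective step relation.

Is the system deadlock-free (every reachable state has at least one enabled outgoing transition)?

Reachable = {0,1}
  0: a→1  b→0  tau→0  [3 exit(s)]
  1: b→1  [1 exit(s)]

Answer: DEADLOCK-FREE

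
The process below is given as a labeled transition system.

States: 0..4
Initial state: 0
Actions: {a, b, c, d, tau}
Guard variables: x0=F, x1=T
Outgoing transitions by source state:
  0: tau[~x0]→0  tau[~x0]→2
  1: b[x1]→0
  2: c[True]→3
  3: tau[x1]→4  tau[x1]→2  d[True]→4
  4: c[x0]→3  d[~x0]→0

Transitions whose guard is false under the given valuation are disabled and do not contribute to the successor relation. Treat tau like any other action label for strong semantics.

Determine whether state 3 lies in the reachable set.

Answer: REACHABLE

Analysis:
After dropping false guards: 8 live edges.
depth 0: {0}
depth 1: {2}  cumulative {0,2}
depth 2: {3}  cumulative {0,2,3}
depth 3: {4}  cumulative {0,2,3,4}
Reach set: {0,2,3,4}
witness 3: tau·c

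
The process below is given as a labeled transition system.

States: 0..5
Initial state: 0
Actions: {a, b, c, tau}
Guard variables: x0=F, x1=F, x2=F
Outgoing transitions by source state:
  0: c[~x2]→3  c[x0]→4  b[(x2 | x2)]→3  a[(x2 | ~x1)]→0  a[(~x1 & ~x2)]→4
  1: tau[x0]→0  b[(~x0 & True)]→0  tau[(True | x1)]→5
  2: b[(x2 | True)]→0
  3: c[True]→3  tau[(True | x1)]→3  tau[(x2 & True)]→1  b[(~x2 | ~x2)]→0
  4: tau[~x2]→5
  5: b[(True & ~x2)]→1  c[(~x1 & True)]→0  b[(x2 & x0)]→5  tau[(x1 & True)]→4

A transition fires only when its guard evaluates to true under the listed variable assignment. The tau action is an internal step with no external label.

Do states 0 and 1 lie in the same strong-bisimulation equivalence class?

Answer: NOT BISIMILAR

Analysis:
Compute ~ classes (split until stable):
  π0 = {{0,1,2,3,4,5}}
  π1 = {{0},{1},{2},{3},{4},{5}}
stable after 2 split(s): 6 block(s)
class of 0: {0}; class of 1: {1}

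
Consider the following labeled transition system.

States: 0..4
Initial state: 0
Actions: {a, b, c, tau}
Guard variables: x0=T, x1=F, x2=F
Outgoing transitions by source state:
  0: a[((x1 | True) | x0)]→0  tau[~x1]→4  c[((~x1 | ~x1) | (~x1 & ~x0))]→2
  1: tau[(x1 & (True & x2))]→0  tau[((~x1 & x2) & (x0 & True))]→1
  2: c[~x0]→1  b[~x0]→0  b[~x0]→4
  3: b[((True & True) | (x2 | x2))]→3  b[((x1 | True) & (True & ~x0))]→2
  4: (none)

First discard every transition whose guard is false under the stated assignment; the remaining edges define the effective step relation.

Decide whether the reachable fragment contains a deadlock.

Reachable = {0,2,4}
  0: a→0  c→2  tau→4  [3 out]
  2: ∅  [no exit]
  4: ∅  [no exit]
trace reaching 2: c

Answer: DEADLOCK at state 2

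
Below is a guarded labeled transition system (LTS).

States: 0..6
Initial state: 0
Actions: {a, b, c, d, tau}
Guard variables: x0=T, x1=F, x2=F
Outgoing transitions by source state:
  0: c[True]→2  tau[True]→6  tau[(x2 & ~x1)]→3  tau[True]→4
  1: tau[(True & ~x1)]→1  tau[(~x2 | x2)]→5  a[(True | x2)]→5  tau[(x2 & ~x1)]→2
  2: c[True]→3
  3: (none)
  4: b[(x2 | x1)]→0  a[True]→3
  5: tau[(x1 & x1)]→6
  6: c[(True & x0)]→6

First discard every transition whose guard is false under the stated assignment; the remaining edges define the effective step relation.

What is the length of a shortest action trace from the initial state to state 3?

Answer: 2

Working:
Breadth-first toward 3:
  L0 = {0}
  L1 = {2,4,6}
  L2 = {3}
depth(3)=2, e.g. c·c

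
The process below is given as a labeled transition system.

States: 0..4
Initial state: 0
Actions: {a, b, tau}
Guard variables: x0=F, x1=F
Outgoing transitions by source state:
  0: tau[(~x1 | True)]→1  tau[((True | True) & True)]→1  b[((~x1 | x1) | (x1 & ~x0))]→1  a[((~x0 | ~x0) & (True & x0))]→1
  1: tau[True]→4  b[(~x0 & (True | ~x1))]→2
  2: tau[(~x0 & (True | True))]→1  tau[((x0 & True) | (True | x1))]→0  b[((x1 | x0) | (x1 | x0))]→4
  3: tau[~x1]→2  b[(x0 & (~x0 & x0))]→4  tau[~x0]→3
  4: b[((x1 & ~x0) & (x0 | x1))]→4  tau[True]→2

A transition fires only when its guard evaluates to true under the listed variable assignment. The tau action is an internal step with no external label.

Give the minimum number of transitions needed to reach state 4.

Breadth-first toward 4:
  depth 0: {0}
  depth 1: {1}
  depth 2: {2,4}
first hit 4 at d=2 via b·tau

Answer: 2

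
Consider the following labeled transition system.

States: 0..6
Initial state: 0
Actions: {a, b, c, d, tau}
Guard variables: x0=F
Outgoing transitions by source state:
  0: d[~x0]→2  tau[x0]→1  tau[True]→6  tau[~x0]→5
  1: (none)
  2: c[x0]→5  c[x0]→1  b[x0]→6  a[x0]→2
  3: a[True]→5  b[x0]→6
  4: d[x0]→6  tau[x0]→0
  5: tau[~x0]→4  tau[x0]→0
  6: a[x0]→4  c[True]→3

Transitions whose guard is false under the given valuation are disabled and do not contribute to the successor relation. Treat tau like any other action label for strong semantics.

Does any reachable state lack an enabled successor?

Answer: DEADLOCK at state 2

Working:
R = {0,2,3,4,5,6}
  0: d→2  tau→5  tau→6  [3 out]
  2: ∅  [deadlock]
  3: a→5  [1 out]
  4: ∅  [deadlock]
  5: tau→4  [1 out]
  6: c→3  [1 out]
Path to 2: d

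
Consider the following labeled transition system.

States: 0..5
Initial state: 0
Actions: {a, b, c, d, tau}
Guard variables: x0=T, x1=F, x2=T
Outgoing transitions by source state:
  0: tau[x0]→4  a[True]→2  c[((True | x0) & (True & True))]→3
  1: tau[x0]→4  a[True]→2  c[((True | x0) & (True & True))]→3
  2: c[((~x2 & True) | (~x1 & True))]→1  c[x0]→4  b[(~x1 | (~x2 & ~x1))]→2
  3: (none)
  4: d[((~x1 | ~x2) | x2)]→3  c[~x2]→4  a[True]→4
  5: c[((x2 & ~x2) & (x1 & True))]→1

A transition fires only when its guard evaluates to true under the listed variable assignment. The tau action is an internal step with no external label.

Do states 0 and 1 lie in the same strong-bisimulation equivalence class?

Answer: BISIMILAR

Analysis:
Refine partition for ~:
  π0 = {{0,1,2,3,4,5}}
  π1 = {{0,1},{2},{3,5},{4}}
Fixed point at round 2; 4 class(es).
0∈{0,1}, 1∈{0,1}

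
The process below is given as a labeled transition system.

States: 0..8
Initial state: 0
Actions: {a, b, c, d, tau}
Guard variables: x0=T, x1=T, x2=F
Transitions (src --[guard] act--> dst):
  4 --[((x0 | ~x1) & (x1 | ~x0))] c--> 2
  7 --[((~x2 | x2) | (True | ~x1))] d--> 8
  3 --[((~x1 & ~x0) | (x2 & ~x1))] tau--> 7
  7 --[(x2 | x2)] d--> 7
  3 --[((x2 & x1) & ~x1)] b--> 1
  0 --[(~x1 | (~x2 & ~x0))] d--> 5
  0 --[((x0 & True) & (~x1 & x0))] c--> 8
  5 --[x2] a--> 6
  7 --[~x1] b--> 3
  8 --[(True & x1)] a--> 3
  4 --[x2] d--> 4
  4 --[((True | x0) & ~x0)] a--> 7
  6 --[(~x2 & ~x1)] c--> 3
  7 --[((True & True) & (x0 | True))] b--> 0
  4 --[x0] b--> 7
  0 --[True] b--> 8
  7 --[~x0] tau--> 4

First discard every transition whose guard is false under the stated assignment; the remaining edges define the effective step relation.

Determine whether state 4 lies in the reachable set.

Answer: UNREACHABLE

Working:
Guard filter leaves 6 enabled edge(s).
Layer 0: {0}
Layer 1: {8}  now seen {0,8}
Layer 2: {3}  now seen {0,3,8}
Reach set: {0,3,8}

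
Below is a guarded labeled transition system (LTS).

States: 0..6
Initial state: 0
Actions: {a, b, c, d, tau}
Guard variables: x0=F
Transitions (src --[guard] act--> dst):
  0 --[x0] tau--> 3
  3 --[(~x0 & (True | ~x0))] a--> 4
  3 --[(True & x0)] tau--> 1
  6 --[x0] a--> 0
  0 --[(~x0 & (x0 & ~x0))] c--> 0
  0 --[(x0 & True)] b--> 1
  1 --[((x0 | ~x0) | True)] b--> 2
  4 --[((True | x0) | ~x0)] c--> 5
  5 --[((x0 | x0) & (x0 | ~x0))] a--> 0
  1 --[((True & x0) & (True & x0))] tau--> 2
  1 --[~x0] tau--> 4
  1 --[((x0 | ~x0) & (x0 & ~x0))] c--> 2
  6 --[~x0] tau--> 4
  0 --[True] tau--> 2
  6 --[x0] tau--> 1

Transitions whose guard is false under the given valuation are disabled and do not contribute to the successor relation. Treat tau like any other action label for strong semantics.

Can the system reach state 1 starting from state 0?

Guard filter leaves 6 enabled edge(s).
L0 = {0}
L1 = {2}  cumulative {0,2}
Reachable = {0,2}

Answer: UNREACHABLE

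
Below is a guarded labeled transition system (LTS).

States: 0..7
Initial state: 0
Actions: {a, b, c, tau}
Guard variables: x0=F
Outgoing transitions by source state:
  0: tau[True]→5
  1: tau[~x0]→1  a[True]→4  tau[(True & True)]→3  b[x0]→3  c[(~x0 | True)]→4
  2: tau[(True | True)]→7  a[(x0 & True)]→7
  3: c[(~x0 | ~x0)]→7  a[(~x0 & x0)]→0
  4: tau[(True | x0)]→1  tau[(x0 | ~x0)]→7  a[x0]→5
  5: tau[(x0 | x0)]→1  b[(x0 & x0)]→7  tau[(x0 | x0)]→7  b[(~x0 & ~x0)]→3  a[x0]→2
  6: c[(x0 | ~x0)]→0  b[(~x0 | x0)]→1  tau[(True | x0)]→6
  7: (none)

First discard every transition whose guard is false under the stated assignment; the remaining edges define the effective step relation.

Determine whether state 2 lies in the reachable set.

After dropping false guards: 13 live edges.
L0 = {0}
L1 = {5}  cumulative {0,5}
L2 = {3}  cumulative {0,3,5}
L3 = {7}  cumulative {0,3,5,7}
Reachable = {0,3,5,7}

Answer: UNREACHABLE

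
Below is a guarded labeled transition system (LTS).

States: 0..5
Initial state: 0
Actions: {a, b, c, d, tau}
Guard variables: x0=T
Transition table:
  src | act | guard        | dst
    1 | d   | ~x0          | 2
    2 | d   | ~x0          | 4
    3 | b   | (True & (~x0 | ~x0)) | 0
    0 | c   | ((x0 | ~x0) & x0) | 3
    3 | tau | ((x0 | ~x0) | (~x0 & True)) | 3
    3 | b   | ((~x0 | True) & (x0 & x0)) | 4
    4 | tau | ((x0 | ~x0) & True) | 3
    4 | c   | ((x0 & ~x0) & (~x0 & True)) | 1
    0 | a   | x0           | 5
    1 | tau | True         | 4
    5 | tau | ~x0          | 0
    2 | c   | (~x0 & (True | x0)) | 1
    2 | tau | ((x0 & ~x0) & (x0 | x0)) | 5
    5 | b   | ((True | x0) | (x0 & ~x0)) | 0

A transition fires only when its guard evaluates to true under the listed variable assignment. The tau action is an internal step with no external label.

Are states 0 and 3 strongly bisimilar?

Refine partition for ~:
  round 0: {{0,1,2,3,4,5}}
  round 1: {{0},{1,4},{2},{3},{5}}
  round 2: {{0},{1},{2},{3},{4},{5}}
6 equivalence class(es) (converged in 3)
0∈{0}, 3∈{3}

Answer: NOT BISIMILAR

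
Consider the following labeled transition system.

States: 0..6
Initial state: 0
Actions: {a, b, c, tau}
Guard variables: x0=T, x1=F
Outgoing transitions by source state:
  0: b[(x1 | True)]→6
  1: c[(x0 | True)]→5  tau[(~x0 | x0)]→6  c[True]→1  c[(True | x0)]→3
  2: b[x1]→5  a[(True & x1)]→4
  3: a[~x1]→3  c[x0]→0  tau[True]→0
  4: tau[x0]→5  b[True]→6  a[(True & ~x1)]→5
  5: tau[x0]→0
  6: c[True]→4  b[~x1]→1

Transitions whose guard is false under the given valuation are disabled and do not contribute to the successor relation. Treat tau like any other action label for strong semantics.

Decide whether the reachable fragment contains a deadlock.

Reachable = {0,1,3,4,5,6}
  0: b→6  [1 exit(s)]
  1: c→1  c→3  c→5  tau→6  [4 exit(s)]
  3: a→3  c→0  tau→0  [3 exit(s)]
  4: a→5  b→6  tau→5  [3 exit(s)]
  5: tau→0  [1 exit(s)]
  6: b→1  c→4  [2 exit(s)]

Answer: DEADLOCK-FREE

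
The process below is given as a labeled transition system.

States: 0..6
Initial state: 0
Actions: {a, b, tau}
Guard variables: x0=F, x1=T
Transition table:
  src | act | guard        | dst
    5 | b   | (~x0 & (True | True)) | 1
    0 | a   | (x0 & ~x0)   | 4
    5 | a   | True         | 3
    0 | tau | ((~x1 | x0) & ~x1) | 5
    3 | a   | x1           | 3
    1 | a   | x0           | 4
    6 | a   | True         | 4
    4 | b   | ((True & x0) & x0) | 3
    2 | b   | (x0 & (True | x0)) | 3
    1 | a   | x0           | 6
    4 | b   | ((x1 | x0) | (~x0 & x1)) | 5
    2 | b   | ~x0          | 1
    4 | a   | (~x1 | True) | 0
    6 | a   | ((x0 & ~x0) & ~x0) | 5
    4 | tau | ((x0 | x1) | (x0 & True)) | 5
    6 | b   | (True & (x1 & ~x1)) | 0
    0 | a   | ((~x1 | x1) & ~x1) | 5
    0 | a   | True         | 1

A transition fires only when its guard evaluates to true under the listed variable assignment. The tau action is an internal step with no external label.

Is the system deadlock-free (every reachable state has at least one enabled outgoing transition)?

Answer: DEADLOCK at state 1

Working:
R = {0,1}
  0: a→1  [deg 1]
  1: ∅  [no exit]
witness 1: a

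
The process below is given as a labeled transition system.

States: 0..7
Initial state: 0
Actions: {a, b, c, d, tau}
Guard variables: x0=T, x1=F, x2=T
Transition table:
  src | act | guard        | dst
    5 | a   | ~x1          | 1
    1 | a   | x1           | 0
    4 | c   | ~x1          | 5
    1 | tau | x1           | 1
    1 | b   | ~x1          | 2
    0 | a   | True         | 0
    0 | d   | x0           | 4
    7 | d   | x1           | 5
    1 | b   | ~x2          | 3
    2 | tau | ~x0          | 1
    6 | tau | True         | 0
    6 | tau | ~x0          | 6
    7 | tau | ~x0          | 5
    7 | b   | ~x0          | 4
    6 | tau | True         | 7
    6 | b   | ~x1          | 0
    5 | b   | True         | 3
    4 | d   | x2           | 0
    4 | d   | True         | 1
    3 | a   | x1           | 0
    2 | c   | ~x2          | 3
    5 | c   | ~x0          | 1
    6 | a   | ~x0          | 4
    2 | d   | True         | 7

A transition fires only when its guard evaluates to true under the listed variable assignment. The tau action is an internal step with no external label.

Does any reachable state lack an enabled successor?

Reach set: {0,1,2,3,4,5,7}
  0: a→0  d→4  [deg 2]
  1: b→2  [deg 1]
  2: d→7  [deg 1]
  3: ∅  [STUCK]
  4: c→5  d→0  d→1  [deg 3]
  5: a→1  b→3  [deg 2]
  7: ∅  [STUCK]
trace reaching 3: d·c·b

Answer: DEADLOCK at state 3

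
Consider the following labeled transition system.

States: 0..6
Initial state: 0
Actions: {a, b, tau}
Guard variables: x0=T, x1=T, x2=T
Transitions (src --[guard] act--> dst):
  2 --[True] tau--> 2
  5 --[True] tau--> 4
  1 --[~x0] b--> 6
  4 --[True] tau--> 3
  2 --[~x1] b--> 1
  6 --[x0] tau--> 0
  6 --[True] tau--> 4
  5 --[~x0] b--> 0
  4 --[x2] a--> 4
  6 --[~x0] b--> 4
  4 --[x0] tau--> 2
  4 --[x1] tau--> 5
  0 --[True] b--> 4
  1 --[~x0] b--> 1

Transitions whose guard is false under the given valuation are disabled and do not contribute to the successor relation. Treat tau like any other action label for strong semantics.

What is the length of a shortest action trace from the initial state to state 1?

BFS to 1:
  L0 = {0}
  L1 = {4}
  L2 = {2,3,5}
1 never appears.

Answer: UNREACHABLE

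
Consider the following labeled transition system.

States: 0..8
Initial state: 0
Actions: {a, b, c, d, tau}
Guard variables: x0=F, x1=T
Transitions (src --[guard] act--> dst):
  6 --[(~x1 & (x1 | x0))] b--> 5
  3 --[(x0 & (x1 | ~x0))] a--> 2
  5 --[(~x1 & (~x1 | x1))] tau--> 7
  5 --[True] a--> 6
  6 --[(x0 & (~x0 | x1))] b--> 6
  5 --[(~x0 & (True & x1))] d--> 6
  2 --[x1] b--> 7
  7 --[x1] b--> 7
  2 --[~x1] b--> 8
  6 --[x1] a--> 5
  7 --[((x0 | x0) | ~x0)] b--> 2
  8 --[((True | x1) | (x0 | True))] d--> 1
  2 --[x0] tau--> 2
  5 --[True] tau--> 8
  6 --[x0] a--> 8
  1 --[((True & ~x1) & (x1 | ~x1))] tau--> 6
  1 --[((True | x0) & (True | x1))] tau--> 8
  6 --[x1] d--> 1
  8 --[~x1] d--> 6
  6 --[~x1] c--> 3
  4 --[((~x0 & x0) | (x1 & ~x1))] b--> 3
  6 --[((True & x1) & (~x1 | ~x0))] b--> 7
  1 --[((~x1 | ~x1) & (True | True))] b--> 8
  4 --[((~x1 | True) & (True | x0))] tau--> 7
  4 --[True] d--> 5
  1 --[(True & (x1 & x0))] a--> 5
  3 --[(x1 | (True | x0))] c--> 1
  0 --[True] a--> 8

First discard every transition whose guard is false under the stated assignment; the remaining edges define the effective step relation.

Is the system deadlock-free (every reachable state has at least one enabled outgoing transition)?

R = {0,1,8}
  0: a→8  [1 out]
  1: tau→8  [1 out]
  8: d→1  [1 out]

Answer: DEADLOCK-FREE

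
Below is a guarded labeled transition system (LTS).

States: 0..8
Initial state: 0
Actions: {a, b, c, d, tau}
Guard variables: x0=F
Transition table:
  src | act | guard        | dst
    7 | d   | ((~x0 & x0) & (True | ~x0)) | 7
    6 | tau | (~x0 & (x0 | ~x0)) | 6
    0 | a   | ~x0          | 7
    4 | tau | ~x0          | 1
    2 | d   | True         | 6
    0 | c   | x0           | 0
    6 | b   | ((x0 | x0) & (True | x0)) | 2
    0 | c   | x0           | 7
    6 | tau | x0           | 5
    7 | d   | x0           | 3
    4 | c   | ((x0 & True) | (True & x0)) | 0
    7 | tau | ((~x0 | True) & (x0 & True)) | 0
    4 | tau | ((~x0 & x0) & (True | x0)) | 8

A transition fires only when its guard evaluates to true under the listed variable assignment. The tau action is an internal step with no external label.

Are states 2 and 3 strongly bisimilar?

Bisimulation quotient by refinement:
  P[0] = {{0,1,2,3,4,5,6,7,8}}
  P[1] = {{0},{1,3,5,7,8},{2},{4,6}}
  P[2] = {{0},{1,3,5,7,8},{2},{4},{6}}
Fixed point at round 3; 5 class(es).
class of 2: {2}; class of 3: {1,3,5,7,8}

Answer: NOT BISIMILAR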